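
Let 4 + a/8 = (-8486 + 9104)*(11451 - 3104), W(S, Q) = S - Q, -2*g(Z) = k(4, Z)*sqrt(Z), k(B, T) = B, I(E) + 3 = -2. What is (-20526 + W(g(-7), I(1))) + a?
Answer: 41247015 - 2*I*sqrt(7) ≈ 4.1247e+7 - 5.2915*I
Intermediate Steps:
I(E) = -5 (I(E) = -3 - 2 = -5)
g(Z) = -2*sqrt(Z)
a = 41267536 (a = -32 + 8*((-8486 + 9104)*(11451 - 3104)) = -32 + 8*(618*8347) = -32 + 8*5158446 = -32 + 41267568 = 41267536)
(-20526 + W(g(-7), I(1))) + a = (-20526 + (-2*I*sqrt(7) - 1*(-5))) + 41267536 = (-20526 + (-2*I*sqrt(7) + 5)) + 41267536 = (-20526 + (5 - 2*I*sqrt(7))) + 41267536 = (-20521 - 2*I*sqrt(7)) + 41267536 = 41247015 - 2*I*sqrt(7)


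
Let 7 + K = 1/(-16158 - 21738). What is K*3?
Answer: -265273/12632 ≈ -21.000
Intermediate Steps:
K = -265273/37896 (K = -7 + 1/(-16158 - 21738) = -7 + 1/(-37896) = -7 - 1/37896 = -265273/37896 ≈ -7.0000)
K*3 = -265273/37896*3 = -265273/12632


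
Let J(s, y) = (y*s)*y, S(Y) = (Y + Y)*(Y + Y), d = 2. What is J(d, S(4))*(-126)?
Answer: -1032192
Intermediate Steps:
S(Y) = 4*Y² (S(Y) = (2*Y)*(2*Y) = 4*Y²)
J(s, y) = s*y² (J(s, y) = (s*y)*y = s*y²)
J(d, S(4))*(-126) = (2*(4*4²)²)*(-126) = (2*(4*16)²)*(-126) = (2*64²)*(-126) = (2*4096)*(-126) = 8192*(-126) = -1032192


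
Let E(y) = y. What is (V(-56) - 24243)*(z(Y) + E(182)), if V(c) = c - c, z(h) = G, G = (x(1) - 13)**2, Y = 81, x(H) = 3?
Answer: -6836526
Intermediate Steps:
G = 100 (G = (3 - 13)**2 = (-10)**2 = 100)
z(h) = 100
V(c) = 0
(V(-56) - 24243)*(z(Y) + E(182)) = (0 - 24243)*(100 + 182) = -24243*282 = -6836526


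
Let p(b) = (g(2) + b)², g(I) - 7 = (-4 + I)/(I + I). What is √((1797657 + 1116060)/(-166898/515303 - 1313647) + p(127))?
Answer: 11*√269939234690673015019907253/1353852813878 ≈ 133.49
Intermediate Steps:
g(I) = 7 + (-4 + I)/(2*I) (g(I) = 7 + (-4 + I)/(I + I) = 7 + (-4 + I)/((2*I)) = 7 + (-4 + I)*(1/(2*I)) = 7 + (-4 + I)/(2*I))
p(b) = (13/2 + b)² (p(b) = ((15/2 - 2/2) + b)² = ((15/2 - 2*½) + b)² = ((15/2 - 1) + b)² = (13/2 + b)²)
√((1797657 + 1116060)/(-166898/515303 - 1313647) + p(127)) = √((1797657 + 1116060)/(-166898/515303 - 1313647) + (13 + 2*127)²/4) = √(2913717/(-166898*1/515303 - 1313647) + (13 + 254)²/4) = √(2913717/(-166898/515303 - 1313647) + (¼)*267²) = √(2913717/(-676926406939/515303) + (¼)*71289) = √(2913717*(-515303/676926406939) + 71289/4) = √(-1501447111251/676926406939 + 71289/4) = √(48251400835829367/2707705627756) = 11*√269939234690673015019907253/1353852813878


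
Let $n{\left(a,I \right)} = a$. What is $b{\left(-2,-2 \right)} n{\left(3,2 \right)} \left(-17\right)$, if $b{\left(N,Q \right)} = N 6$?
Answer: $612$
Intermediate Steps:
$b{\left(N,Q \right)} = 6 N$
$b{\left(-2,-2 \right)} n{\left(3,2 \right)} \left(-17\right) = 6 \left(-2\right) 3 \left(-17\right) = \left(-12\right) 3 \left(-17\right) = \left(-36\right) \left(-17\right) = 612$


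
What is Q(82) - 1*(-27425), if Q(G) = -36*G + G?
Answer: 24555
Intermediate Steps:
Q(G) = -35*G
Q(82) - 1*(-27425) = -35*82 - 1*(-27425) = -2870 + 27425 = 24555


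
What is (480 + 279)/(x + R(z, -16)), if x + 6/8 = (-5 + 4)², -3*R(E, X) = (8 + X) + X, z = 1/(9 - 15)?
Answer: 92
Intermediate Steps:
z = -⅙ (z = 1/(-6) = -⅙ ≈ -0.16667)
R(E, X) = -8/3 - 2*X/3 (R(E, X) = -((8 + X) + X)/3 = -(8 + 2*X)/3 = -8/3 - 2*X/3)
x = ¼ (x = -¾ + (-5 + 4)² = -¾ + (-1)² = -¾ + 1 = ¼ ≈ 0.25000)
(480 + 279)/(x + R(z, -16)) = (480 + 279)/(¼ + (-8/3 - ⅔*(-16))) = 759/(¼ + (-8/3 + 32/3)) = 759/(¼ + 8) = 759/(33/4) = 759*(4/33) = 92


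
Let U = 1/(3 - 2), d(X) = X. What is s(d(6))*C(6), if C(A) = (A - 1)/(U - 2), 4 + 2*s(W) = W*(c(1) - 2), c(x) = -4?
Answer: 100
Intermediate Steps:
s(W) = -2 - 3*W (s(W) = -2 + (W*(-4 - 2))/2 = -2 + (W*(-6))/2 = -2 + (-6*W)/2 = -2 - 3*W)
U = 1 (U = 1/1 = 1)
C(A) = 1 - A (C(A) = (A - 1)/(1 - 2) = (-1 + A)/(-1) = (-1 + A)*(-1) = 1 - A)
s(d(6))*C(6) = (-2 - 3*6)*(1 - 1*6) = (-2 - 18)*(1 - 6) = -20*(-5) = 100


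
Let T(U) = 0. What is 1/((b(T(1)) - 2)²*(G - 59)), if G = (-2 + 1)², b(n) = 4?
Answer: -1/232 ≈ -0.0043103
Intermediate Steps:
G = 1 (G = (-1)² = 1)
1/((b(T(1)) - 2)²*(G - 59)) = 1/((4 - 2)²*(1 - 59)) = 1/(2²*(-58)) = 1/(4*(-58)) = 1/(-232) = -1/232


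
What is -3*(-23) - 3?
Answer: 66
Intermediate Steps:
-3*(-23) - 3 = 69 - 3 = 66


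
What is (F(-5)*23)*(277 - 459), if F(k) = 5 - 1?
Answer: -16744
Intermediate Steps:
F(k) = 4
(F(-5)*23)*(277 - 459) = (4*23)*(277 - 459) = 92*(-182) = -16744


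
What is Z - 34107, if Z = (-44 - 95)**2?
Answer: -14786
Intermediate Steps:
Z = 19321 (Z = (-139)**2 = 19321)
Z - 34107 = 19321 - 34107 = -14786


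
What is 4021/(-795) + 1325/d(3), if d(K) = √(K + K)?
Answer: -4021/795 + 1325*√6/6 ≈ 535.87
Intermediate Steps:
d(K) = √2*√K (d(K) = √(2*K) = √2*√K)
4021/(-795) + 1325/d(3) = 4021/(-795) + 1325/((√2*√3)) = 4021*(-1/795) + 1325/(√6) = -4021/795 + 1325*(√6/6) = -4021/795 + 1325*√6/6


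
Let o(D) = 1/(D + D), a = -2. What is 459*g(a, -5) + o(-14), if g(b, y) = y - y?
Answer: -1/28 ≈ -0.035714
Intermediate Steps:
o(D) = 1/(2*D)
g(b, y) = 0
459*g(a, -5) + o(-14) = 459*0 + (½)/(-14) = 0 + (½)*(-1/14) = 0 - 1/28 = -1/28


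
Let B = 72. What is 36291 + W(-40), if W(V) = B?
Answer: 36363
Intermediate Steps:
W(V) = 72
36291 + W(-40) = 36291 + 72 = 36363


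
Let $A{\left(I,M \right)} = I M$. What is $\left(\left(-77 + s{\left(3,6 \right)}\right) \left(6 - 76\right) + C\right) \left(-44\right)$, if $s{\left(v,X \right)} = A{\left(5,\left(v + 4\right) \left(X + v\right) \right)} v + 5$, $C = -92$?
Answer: $2692888$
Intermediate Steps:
$s{\left(v,X \right)} = 5 + 5 v \left(4 + v\right) \left(X + v\right)$ ($s{\left(v,X \right)} = 5 \left(v + 4\right) \left(X + v\right) v + 5 = 5 \left(4 + v\right) \left(X + v\right) v + 5 = 5 v \left(4 + v\right) \left(X + v\right) + 5 = 5 + 5 v \left(4 + v\right) \left(X + v\right)$)
$\left(\left(-77 + s{\left(3,6 \right)}\right) \left(6 - 76\right) + C\right) \left(-44\right) = \left(\left(-77 + \left(5 + 5 \cdot 3 \left(3^{2} + 4 \cdot 6 + 4 \cdot 3 + 6 \cdot 3\right)\right)\right) \left(6 - 76\right) - 92\right) \left(-44\right) = \left(\left(-77 + \left(5 + 5 \cdot 3 \left(9 + 24 + 12 + 18\right)\right)\right) \left(-70\right) - 92\right) \left(-44\right) = \left(\left(-77 + \left(5 + 5 \cdot 3 \cdot 63\right)\right) \left(-70\right) - 92\right) \left(-44\right) = \left(\left(-77 + \left(5 + 945\right)\right) \left(-70\right) - 92\right) \left(-44\right) = \left(\left(-77 + 950\right) \left(-70\right) - 92\right) \left(-44\right) = \left(873 \left(-70\right) - 92\right) \left(-44\right) = \left(-61110 - 92\right) \left(-44\right) = \left(-61202\right) \left(-44\right) = 2692888$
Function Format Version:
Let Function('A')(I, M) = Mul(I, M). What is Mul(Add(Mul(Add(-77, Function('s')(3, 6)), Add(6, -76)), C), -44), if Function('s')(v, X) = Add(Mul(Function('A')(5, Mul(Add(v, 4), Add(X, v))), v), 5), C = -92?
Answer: 2692888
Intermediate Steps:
Function('s')(v, X) = Add(5, Mul(5, v, Add(4, v), Add(X, v))) (Function('s')(v, X) = Add(Mul(Mul(5, Mul(Add(v, 4), Add(X, v))), v), 5) = Add(Mul(Mul(5, Mul(Add(4, v), Add(X, v))), v), 5) = Add(Mul(Mul(5, Add(4, v), Add(X, v)), v), 5) = Add(Mul(5, v, Add(4, v), Add(X, v)), 5) = Add(5, Mul(5, v, Add(4, v), Add(X, v))))
Mul(Add(Mul(Add(-77, Function('s')(3, 6)), Add(6, -76)), C), -44) = Mul(Add(Mul(Add(-77, Add(5, Mul(5, 3, Add(Pow(3, 2), Mul(4, 6), Mul(4, 3), Mul(6, 3))))), Add(6, -76)), -92), -44) = Mul(Add(Mul(Add(-77, Add(5, Mul(5, 3, Add(9, 24, 12, 18)))), -70), -92), -44) = Mul(Add(Mul(Add(-77, Add(5, Mul(5, 3, 63))), -70), -92), -44) = Mul(Add(Mul(Add(-77, Add(5, 945)), -70), -92), -44) = Mul(Add(Mul(Add(-77, 950), -70), -92), -44) = Mul(Add(Mul(873, -70), -92), -44) = Mul(Add(-61110, -92), -44) = Mul(-61202, -44) = 2692888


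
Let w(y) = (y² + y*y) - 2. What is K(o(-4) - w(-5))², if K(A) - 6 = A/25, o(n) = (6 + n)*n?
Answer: 8836/625 ≈ 14.138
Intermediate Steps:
w(y) = -2 + 2*y² (w(y) = (y² + y²) - 2 = 2*y² - 2 = -2 + 2*y²)
o(n) = n*(6 + n)
K(A) = 6 + A/25
K(o(-4) - w(-5))² = (6 + (-4*(6 - 4) - (-2 + 2*(-5)²))/25)² = (6 + (-4*2 - (-2 + 2*25))/25)² = (6 + (-8 - (-2 + 50))/25)² = (6 + (-8 - 1*48)/25)² = (6 + (-8 - 48)/25)² = (6 + (1/25)*(-56))² = (6 - 56/25)² = (94/25)² = 8836/625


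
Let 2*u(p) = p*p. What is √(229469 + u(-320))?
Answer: √280669 ≈ 529.78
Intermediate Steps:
u(p) = p²/2 (u(p) = (p*p)/2 = p²/2)
√(229469 + u(-320)) = √(229469 + (½)*(-320)²) = √(229469 + (½)*102400) = √(229469 + 51200) = √280669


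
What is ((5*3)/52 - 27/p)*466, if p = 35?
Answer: -204807/910 ≈ -225.06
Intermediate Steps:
((5*3)/52 - 27/p)*466 = ((5*3)/52 - 27/35)*466 = (15*(1/52) - 27*1/35)*466 = (15/52 - 27/35)*466 = -879/1820*466 = -204807/910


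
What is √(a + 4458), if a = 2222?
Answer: 2*√1670 ≈ 81.731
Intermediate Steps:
√(a + 4458) = √(2222 + 4458) = √6680 = 2*√1670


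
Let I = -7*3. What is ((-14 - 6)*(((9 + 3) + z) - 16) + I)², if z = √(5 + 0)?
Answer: 5481 - 2360*√5 ≈ 203.88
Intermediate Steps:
z = √5 ≈ 2.2361
I = -21
((-14 - 6)*(((9 + 3) + z) - 16) + I)² = ((-14 - 6)*(((9 + 3) + √5) - 16) - 21)² = (-20*((12 + √5) - 16) - 21)² = (-20*(-4 + √5) - 21)² = ((80 - 20*√5) - 21)² = (59 - 20*√5)²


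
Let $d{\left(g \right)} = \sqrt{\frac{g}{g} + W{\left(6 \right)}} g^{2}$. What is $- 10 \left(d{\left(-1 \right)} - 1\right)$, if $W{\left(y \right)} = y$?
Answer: $10 - 10 \sqrt{7} \approx -16.458$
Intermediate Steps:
$d{\left(g \right)} = \sqrt{7} g^{2}$ ($d{\left(g \right)} = \sqrt{\frac{g}{g} + 6} g^{2} = \sqrt{1 + 6} g^{2} = \sqrt{7} g^{2}$)
$- 10 \left(d{\left(-1 \right)} - 1\right) = - 10 \left(\sqrt{7} \left(-1\right)^{2} - 1\right) = - 10 \left(\sqrt{7} \cdot 1 - 1\right) = - 10 \left(\sqrt{7} - 1\right) = - 10 \left(-1 + \sqrt{7}\right) = 10 - 10 \sqrt{7}$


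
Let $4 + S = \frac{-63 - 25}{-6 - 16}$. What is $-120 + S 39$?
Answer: $-120$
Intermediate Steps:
$S = 0$ ($S = -4 + \frac{-63 - 25}{-6 - 16} = -4 - \frac{88}{-22} = -4 - -4 = -4 + 4 = 0$)
$-120 + S 39 = -120 + 0 \cdot 39 = -120 + 0 = -120$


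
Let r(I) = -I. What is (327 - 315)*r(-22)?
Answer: 264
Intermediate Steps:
(327 - 315)*r(-22) = (327 - 315)*(-1*(-22)) = 12*22 = 264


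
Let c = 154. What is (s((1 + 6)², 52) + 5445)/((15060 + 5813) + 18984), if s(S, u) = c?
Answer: 5599/39857 ≈ 0.14048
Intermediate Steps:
s(S, u) = 154
(s((1 + 6)², 52) + 5445)/((15060 + 5813) + 18984) = (154 + 5445)/((15060 + 5813) + 18984) = 5599/(20873 + 18984) = 5599/39857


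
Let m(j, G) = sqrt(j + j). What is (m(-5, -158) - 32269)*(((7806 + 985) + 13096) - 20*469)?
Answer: -403588383 + 12507*I*sqrt(10) ≈ -4.0359e+8 + 39551.0*I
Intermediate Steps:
m(j, G) = sqrt(2)*sqrt(j) (m(j, G) = sqrt(2*j) = sqrt(2)*sqrt(j))
(m(-5, -158) - 32269)*(((7806 + 985) + 13096) - 20*469) = (sqrt(2)*sqrt(-5) - 32269)*(((7806 + 985) + 13096) - 20*469) = (sqrt(2)*(I*sqrt(5)) - 32269)*((8791 + 13096) - 9380) = (I*sqrt(10) - 32269)*(21887 - 9380) = (-32269 + I*sqrt(10))*12507 = -403588383 + 12507*I*sqrt(10)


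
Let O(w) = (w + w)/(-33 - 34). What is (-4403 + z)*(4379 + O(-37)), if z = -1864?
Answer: -1839157689/67 ≈ -2.7450e+7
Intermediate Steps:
O(w) = -2*w/67 (O(w) = (2*w)/(-67) = (2*w)*(-1/67) = -2*w/67)
(-4403 + z)*(4379 + O(-37)) = (-4403 - 1864)*(4379 - 2/67*(-37)) = -6267*(4379 + 74/67) = -6267*293467/67 = -1839157689/67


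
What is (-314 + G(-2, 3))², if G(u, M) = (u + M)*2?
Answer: 97344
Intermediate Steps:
G(u, M) = 2*M + 2*u (G(u, M) = (M + u)*2 = 2*M + 2*u)
(-314 + G(-2, 3))² = (-314 + (2*3 + 2*(-2)))² = (-314 + (6 - 4))² = (-314 + 2)² = (-312)² = 97344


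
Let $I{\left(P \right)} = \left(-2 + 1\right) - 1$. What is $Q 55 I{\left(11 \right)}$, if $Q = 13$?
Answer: $-1430$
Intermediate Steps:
$I{\left(P \right)} = -2$ ($I{\left(P \right)} = -1 - 1 = -2$)
$Q 55 I{\left(11 \right)} = 13 \cdot 55 \left(-2\right) = 715 \left(-2\right) = -1430$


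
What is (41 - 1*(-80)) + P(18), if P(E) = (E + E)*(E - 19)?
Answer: 85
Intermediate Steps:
P(E) = 2*E*(-19 + E) (P(E) = (2*E)*(-19 + E) = 2*E*(-19 + E))
(41 - 1*(-80)) + P(18) = (41 - 1*(-80)) + 2*18*(-19 + 18) = (41 + 80) + 2*18*(-1) = 121 - 36 = 85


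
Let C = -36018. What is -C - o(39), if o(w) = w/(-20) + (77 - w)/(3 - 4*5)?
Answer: 12247543/340 ≈ 36022.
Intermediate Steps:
o(w) = -77/17 + 3*w/340 (o(w) = w*(-1/20) + (77 - w)/(3 - 20) = -w/20 + (77 - w)/(-17) = -w/20 + (77 - w)*(-1/17) = -w/20 + (-77/17 + w/17) = -77/17 + 3*w/340)
-C - o(39) = -1*(-36018) - (-77/17 + (3/340)*39) = 36018 - (-77/17 + 117/340) = 36018 - 1*(-1423/340) = 36018 + 1423/340 = 12247543/340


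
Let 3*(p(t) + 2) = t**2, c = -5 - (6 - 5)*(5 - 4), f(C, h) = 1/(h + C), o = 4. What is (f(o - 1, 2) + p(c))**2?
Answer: 2601/25 ≈ 104.04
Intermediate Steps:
f(C, h) = 1/(C + h)
c = -6 (c = -5 - 1 = -6)
p(t) = -2 + t**2/3
(f(o - 1, 2) + p(c))**2 = (1/((4 - 1) + 2) + (-2 + (1/3)*(-6)**2))**2 = (1/(3 + 2) + (-2 + (1/3)*36))**2 = (1/5 + (-2 + 12))**2 = (1/5 + 10)**2 = (51/5)**2 = 2601/25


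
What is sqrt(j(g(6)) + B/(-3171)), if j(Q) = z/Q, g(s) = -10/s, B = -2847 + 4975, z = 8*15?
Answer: 2*I*sqrt(3728190)/453 ≈ 8.5247*I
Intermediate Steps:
z = 120
B = 2128
j(Q) = 120/Q
sqrt(j(g(6)) + B/(-3171)) = sqrt(120/((-10/6)) + 2128/(-3171)) = sqrt(120/((-10*1/6)) + 2128*(-1/3171)) = sqrt(120/(-5/3) - 304/453) = sqrt(120*(-3/5) - 304/453) = sqrt(-72 - 304/453) = sqrt(-32920/453) = 2*I*sqrt(3728190)/453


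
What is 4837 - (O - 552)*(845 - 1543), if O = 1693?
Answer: 801255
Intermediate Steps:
4837 - (O - 552)*(845 - 1543) = 4837 - (1693 - 552)*(845 - 1543) = 4837 - 1141*(-698) = 4837 - 1*(-796418) = 4837 + 796418 = 801255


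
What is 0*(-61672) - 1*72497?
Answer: -72497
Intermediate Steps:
0*(-61672) - 1*72497 = 0 - 72497 = -72497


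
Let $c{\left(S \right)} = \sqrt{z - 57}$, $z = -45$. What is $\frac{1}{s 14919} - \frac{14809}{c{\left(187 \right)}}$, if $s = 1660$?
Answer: $\frac{1}{24765540} + \frac{14809 i \sqrt{102}}{102} \approx 4.0379 \cdot 10^{-8} + 1466.3 i$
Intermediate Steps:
$c{\left(S \right)} = i \sqrt{102}$ ($c{\left(S \right)} = \sqrt{-45 - 57} = \sqrt{-102} = i \sqrt{102}$)
$\frac{1}{s 14919} - \frac{14809}{c{\left(187 \right)}} = \frac{1}{1660 \cdot 14919} - \frac{14809}{i \sqrt{102}} = \frac{1}{1660} \cdot \frac{1}{14919} - 14809 \left(- \frac{i \sqrt{102}}{102}\right) = \frac{1}{24765540} + \frac{14809 i \sqrt{102}}{102}$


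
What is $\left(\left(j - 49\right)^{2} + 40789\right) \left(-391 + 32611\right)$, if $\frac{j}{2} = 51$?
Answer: $1404727560$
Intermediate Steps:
$j = 102$ ($j = 2 \cdot 51 = 102$)
$\left(\left(j - 49\right)^{2} + 40789\right) \left(-391 + 32611\right) = \left(\left(102 - 49\right)^{2} + 40789\right) \left(-391 + 32611\right) = \left(53^{2} + 40789\right) 32220 = \left(2809 + 40789\right) 32220 = 43598 \cdot 32220 = 1404727560$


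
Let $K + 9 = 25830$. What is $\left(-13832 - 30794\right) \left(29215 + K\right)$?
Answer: $-2456036536$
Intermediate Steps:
$K = 25821$ ($K = -9 + 25830 = 25821$)
$\left(-13832 - 30794\right) \left(29215 + K\right) = \left(-13832 - 30794\right) \left(29215 + 25821\right) = \left(-44626\right) 55036 = -2456036536$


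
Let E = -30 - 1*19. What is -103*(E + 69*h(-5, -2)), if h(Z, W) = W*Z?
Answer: -66023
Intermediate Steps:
E = -49 (E = -30 - 19 = -49)
-103*(E + 69*h(-5, -2)) = -103*(-49 + 69*(-2*(-5))) = -103*(-49 + 69*10) = -103*(-49 + 690) = -103*641 = -66023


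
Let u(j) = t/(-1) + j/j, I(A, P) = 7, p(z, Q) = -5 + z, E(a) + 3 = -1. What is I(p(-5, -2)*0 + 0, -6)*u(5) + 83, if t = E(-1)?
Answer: 118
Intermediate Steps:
E(a) = -4 (E(a) = -3 - 1 = -4)
t = -4
u(j) = 5 (u(j) = -4/(-1) + j/j = -4*(-1) + 1 = 4 + 1 = 5)
I(p(-5, -2)*0 + 0, -6)*u(5) + 83 = 7*5 + 83 = 35 + 83 = 118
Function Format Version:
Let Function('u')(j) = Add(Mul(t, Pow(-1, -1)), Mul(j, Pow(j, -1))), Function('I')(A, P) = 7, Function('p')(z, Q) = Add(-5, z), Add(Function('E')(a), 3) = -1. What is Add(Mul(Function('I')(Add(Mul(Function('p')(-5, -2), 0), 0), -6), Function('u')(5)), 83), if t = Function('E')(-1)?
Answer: 118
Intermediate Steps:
Function('E')(a) = -4 (Function('E')(a) = Add(-3, -1) = -4)
t = -4
Function('u')(j) = 5 (Function('u')(j) = Add(Mul(-4, Pow(-1, -1)), Mul(j, Pow(j, -1))) = Add(Mul(-4, -1), 1) = Add(4, 1) = 5)
Add(Mul(Function('I')(Add(Mul(Function('p')(-5, -2), 0), 0), -6), Function('u')(5)), 83) = Add(Mul(7, 5), 83) = Add(35, 83) = 118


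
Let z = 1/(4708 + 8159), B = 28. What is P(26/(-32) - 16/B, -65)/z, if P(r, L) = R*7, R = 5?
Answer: 450345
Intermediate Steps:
z = 1/12867 ≈ 7.7718e-5
P(r, L) = 35 (P(r, L) = 5*7 = 35)
P(26/(-32) - 16/B, -65)/z = 35/(1/12867) = 35*12867 = 450345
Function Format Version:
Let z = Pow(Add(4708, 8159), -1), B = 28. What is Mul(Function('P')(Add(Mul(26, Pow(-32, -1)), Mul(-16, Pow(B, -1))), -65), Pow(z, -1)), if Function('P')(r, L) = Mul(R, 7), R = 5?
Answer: 450345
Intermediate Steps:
z = Rational(1, 12867) (z = Pow(12867, -1) = Rational(1, 12867) ≈ 7.7718e-5)
Function('P')(r, L) = 35 (Function('P')(r, L) = Mul(5, 7) = 35)
Mul(Function('P')(Add(Mul(26, Pow(-32, -1)), Mul(-16, Pow(B, -1))), -65), Pow(z, -1)) = Mul(35, Pow(Rational(1, 12867), -1)) = Mul(35, 12867) = 450345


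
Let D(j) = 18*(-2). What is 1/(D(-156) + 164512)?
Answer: 1/164476 ≈ 6.0799e-6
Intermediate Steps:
D(j) = -36
1/(D(-156) + 164512) = 1/(-36 + 164512) = 1/164476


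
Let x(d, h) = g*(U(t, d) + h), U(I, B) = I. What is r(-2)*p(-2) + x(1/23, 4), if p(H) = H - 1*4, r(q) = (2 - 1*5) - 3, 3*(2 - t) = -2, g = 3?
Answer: 56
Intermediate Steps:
t = 8/3 (t = 2 - ⅓*(-2) = 2 + ⅔ = 8/3 ≈ 2.6667)
x(d, h) = 8 + 3*h (x(d, h) = 3*(8/3 + h) = 8 + 3*h)
r(q) = -6 (r(q) = (2 - 5) - 3 = -3 - 3 = -6)
p(H) = -4 + H (p(H) = H - 4 = -4 + H)
r(-2)*p(-2) + x(1/23, 4) = -6*(-4 - 2) + (8 + 3*4) = -6*(-6) + (8 + 12) = 36 + 20 = 56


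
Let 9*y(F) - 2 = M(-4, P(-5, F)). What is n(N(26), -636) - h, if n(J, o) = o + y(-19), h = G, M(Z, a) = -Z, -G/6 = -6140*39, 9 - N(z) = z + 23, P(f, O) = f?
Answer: -4312186/3 ≈ -1.4374e+6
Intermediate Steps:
N(z) = -14 - z (N(z) = 9 - (z + 23) = 9 - (23 + z) = 9 + (-23 - z) = -14 - z)
G = 1436760 (G = -(-36840)*39 = -6*(-239460) = 1436760)
y(F) = ⅔ (y(F) = 2/9 + (-1*(-4))/9 = 2/9 + (⅑)*4 = 2/9 + 4/9 = ⅔)
h = 1436760
n(J, o) = ⅔ + o (n(J, o) = o + ⅔ = ⅔ + o)
n(N(26), -636) - h = (⅔ - 636) - 1*1436760 = -1906/3 - 1436760 = -4312186/3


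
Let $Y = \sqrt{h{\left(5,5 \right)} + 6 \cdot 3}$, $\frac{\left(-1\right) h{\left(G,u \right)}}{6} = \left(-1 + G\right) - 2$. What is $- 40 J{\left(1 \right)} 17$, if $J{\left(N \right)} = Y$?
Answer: $- 680 \sqrt{6} \approx -1665.7$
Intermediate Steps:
$h{\left(G,u \right)} = 18 - 6 G$ ($h{\left(G,u \right)} = - 6 \left(\left(-1 + G\right) - 2\right) = - 6 \left(-3 + G\right) = 18 - 6 G$)
$Y = \sqrt{6}$ ($Y = \sqrt{\left(18 - 30\right) + 6 \cdot 3} = \sqrt{\left(18 - 30\right) + 18} = \sqrt{-12 + 18} = \sqrt{6} \approx 2.4495$)
$J{\left(N \right)} = \sqrt{6}$
$- 40 J{\left(1 \right)} 17 = - 40 \sqrt{6} \cdot 17 = - 680 \sqrt{6}$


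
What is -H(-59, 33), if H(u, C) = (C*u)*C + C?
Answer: 64218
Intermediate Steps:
H(u, C) = C + u*C² (H(u, C) = u*C² + C = C + u*C²)
-H(-59, 33) = -33*(1 + 33*(-59)) = -33*(1 - 1947) = -33*(-1946) = -1*(-64218) = 64218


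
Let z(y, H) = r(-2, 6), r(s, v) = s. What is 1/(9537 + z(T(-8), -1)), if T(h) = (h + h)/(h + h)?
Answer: 1/9535 ≈ 0.00010488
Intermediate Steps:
T(h) = 1 (T(h) = (2*h)/((2*h)) = (2*h)*(1/(2*h)) = 1)
z(y, H) = -2
1/(9537 + z(T(-8), -1)) = 1/(9537 - 2) = 1/9535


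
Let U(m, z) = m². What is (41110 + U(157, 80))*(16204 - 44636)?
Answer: -1869659888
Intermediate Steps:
(41110 + U(157, 80))*(16204 - 44636) = (41110 + 157²)*(16204 - 44636) = (41110 + 24649)*(-28432) = 65759*(-28432) = -1869659888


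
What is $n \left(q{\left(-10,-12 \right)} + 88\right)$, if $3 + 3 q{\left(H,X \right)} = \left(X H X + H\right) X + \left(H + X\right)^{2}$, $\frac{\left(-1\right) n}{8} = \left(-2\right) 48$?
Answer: $4645120$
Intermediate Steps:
$n = 768$ ($n = - 8 \left(\left(-2\right) 48\right) = \left(-8\right) \left(-96\right) = 768$)
$q{\left(H,X \right)} = -1 + \frac{\left(H + X\right)^{2}}{3} + \frac{X \left(H + H X^{2}\right)}{3}$ ($q{\left(H,X \right)} = -1 + \frac{\left(X H X + H\right) X + \left(H + X\right)^{2}}{3} = -1 + \frac{\left(H X X + H\right) X + \left(H + X\right)^{2}}{3} = -1 + \frac{\left(H X^{2} + H\right) X + \left(H + X\right)^{2}}{3} = -1 + \frac{\left(H + H X^{2}\right) X + \left(H + X\right)^{2}}{3} = -1 + \frac{X \left(H + H X^{2}\right) + \left(H + X\right)^{2}}{3} = -1 + \frac{\left(H + X\right)^{2} + X \left(H + H X^{2}\right)}{3} = -1 + \left(\frac{\left(H + X\right)^{2}}{3} + \frac{X \left(H + H X^{2}\right)}{3}\right) = -1 + \frac{\left(H + X\right)^{2}}{3} + \frac{X \left(H + H X^{2}\right)}{3}$)
$n \left(q{\left(-10,-12 \right)} + 88\right) = 768 \left(\left(-1 + \frac{\left(-10 - 12\right)^{2}}{3} + \frac{1}{3} \left(-10\right) \left(-12\right) + \frac{1}{3} \left(-10\right) \left(-12\right)^{3}\right) + 88\right) = 768 \left(\left(-1 + \frac{\left(-22\right)^{2}}{3} + 40 + \frac{1}{3} \left(-10\right) \left(-1728\right)\right) + 88\right) = 768 \left(\left(-1 + \frac{1}{3} \cdot 484 + 40 + 5760\right) + 88\right) = 768 \left(\left(-1 + \frac{484}{3} + 40 + 5760\right) + 88\right) = 768 \left(\frac{17881}{3} + 88\right) = 768 \cdot \frac{18145}{3} = 4645120$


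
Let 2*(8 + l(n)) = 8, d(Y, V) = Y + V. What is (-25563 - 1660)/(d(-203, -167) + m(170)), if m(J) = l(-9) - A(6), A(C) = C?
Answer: 27223/380 ≈ 71.640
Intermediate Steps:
d(Y, V) = V + Y
l(n) = -4 (l(n) = -8 + (1/2)*8 = -8 + 4 = -4)
m(J) = -10 (m(J) = -4 - 1*6 = -4 - 6 = -10)
(-25563 - 1660)/(d(-203, -167) + m(170)) = (-25563 - 1660)/((-167 - 203) - 10) = -27223/(-370 - 10) = -27223/(-380) = -27223*(-1/380) = 27223/380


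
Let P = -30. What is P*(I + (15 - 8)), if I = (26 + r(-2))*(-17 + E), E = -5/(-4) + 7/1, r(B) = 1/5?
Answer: 13335/2 ≈ 6667.5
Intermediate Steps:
r(B) = ⅕
E = 33/4 (E = -5*(-¼) + 7*1 = 5/4 + 7 = 33/4 ≈ 8.2500)
I = -917/4 (I = (26 + ⅕)*(-17 + 33/4) = (131/5)*(-35/4) = -917/4 ≈ -229.25)
P*(I + (15 - 8)) = -30*(-917/4 + (15 - 8)) = -30*(-917/4 + 7) = -30*(-889/4) = 13335/2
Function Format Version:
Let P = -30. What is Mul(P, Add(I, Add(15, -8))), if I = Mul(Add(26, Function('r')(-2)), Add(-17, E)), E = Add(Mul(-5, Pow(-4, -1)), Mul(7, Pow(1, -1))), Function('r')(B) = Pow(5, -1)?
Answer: Rational(13335, 2) ≈ 6667.5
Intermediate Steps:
Function('r')(B) = Rational(1, 5)
E = Rational(33, 4) (E = Add(Mul(-5, Rational(-1, 4)), Mul(7, 1)) = Add(Rational(5, 4), 7) = Rational(33, 4) ≈ 8.2500)
I = Rational(-917, 4) (I = Mul(Add(26, Rational(1, 5)), Add(-17, Rational(33, 4))) = Mul(Rational(131, 5), Rational(-35, 4)) = Rational(-917, 4) ≈ -229.25)
Mul(P, Add(I, Add(15, -8))) = Mul(-30, Add(Rational(-917, 4), Add(15, -8))) = Mul(-30, Add(Rational(-917, 4), 7)) = Mul(-30, Rational(-889, 4)) = Rational(13335, 2)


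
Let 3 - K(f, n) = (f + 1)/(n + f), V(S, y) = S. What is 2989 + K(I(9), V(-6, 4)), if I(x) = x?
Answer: 8966/3 ≈ 2988.7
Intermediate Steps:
K(f, n) = 3 - (1 + f)/(f + n) (K(f, n) = 3 - (f + 1)/(n + f) = 3 - (1 + f)/(f + n))
2989 + K(I(9), V(-6, 4)) = 2989 + (-1 + 2*9 + 3*(-6))/(9 - 6) = 2989 + (-1 + 18 - 18)/3 = 2989 + (⅓)*(-1) = 2989 - ⅓ = 8966/3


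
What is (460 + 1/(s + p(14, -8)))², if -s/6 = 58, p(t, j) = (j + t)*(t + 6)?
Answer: 10999604641/51984 ≈ 2.1160e+5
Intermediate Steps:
p(t, j) = (6 + t)*(j + t) (p(t, j) = (j + t)*(6 + t) = (6 + t)*(j + t))
s = -348 (s = -6*58 = -348)
(460 + 1/(s + p(14, -8)))² = (460 + 1/(-348 + (14² + 6*(-8) + 6*14 - 8*14)))² = (460 + 1/(-348 + (196 - 48 + 84 - 112)))² = (460 + 1/(-348 + 120))² = (460 + 1/(-228))² = (460 - 1/228)² = (104879/228)² = 10999604641/51984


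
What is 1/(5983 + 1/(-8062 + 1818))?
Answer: 6244/37357851 ≈ 0.00016714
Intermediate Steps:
1/(5983 + 1/(-8062 + 1818)) = 1/(5983 + 1/(-6244)) = 1/(5983 - 1/6244) = 1/(37357851/6244) = 6244/37357851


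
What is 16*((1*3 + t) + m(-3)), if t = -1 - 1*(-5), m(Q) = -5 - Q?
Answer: 80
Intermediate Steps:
t = 4 (t = -1 + 5 = 4)
16*((1*3 + t) + m(-3)) = 16*((1*3 + 4) + (-5 - 1*(-3))) = 16*((3 + 4) + (-5 + 3)) = 16*(7 - 2) = 16*5 = 80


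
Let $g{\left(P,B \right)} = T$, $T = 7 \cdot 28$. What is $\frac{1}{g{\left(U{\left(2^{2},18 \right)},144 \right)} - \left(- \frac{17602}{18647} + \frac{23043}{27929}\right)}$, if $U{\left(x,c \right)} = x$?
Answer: $\frac{520792063}{102137167785} \approx 0.0050989$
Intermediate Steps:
$T = 196$
$g{\left(P,B \right)} = 196$
$\frac{1}{g{\left(U{\left(2^{2},18 \right)},144 \right)} - \left(- \frac{17602}{18647} + \frac{23043}{27929}\right)} = \frac{1}{196 - \left(- \frac{17602}{18647} + \frac{23043}{27929}\right)} = \frac{1}{196 - - \frac{61923437}{520792063}} = \frac{1}{196 + \left(- \frac{23043}{27929} + \frac{17602}{18647}\right)} = \frac{1}{196 + \frac{61923437}{520792063}} = \frac{1}{\frac{102137167785}{520792063}} = \frac{520792063}{102137167785}$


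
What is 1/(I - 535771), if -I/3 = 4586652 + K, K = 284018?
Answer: -1/15147781 ≈ -6.6016e-8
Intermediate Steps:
I = -14612010 (I = -3*(4586652 + 284018) = -3*4870670 = -14612010)
1/(I - 535771) = 1/(-14612010 - 535771) = 1/(-15147781) = -1/15147781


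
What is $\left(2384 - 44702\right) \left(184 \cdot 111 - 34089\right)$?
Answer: $578275470$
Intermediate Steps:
$\left(2384 - 44702\right) \left(184 \cdot 111 - 34089\right) = - 42318 \left(20424 - 34089\right) = \left(-42318\right) \left(-13665\right) = 578275470$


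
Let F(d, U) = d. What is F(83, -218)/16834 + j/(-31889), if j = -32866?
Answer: 555913031/536819426 ≈ 1.0356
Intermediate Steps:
F(83, -218)/16834 + j/(-31889) = 83/16834 - 32866/(-31889) = 83*(1/16834) - 32866*(-1/31889) = 83/16834 + 32866/31889 = 555913031/536819426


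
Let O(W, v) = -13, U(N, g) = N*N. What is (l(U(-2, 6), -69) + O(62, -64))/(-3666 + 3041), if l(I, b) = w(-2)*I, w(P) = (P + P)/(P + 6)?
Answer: 17/625 ≈ 0.027200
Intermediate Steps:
U(N, g) = N²
w(P) = 2*P/(6 + P) (w(P) = (2*P)/(6 + P) = 2*P/(6 + P))
l(I, b) = -I (l(I, b) = (2*(-2)/(6 - 2))*I = (2*(-2)/4)*I = (2*(-2)*(¼))*I = -I)
(l(U(-2, 6), -69) + O(62, -64))/(-3666 + 3041) = (-1*(-2)² - 13)/(-3666 + 3041) = (-1*4 - 13)/(-625) = (-4 - 13)*(-1/625) = -17*(-1/625) = 17/625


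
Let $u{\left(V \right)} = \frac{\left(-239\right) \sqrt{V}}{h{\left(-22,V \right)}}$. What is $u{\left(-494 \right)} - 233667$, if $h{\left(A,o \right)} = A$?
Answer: $-233667 + \frac{239 i \sqrt{494}}{22} \approx -2.3367 \cdot 10^{5} + 241.46 i$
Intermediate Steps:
$u{\left(V \right)} = \frac{239 \sqrt{V}}{22}$ ($u{\left(V \right)} = \frac{\left(-239\right) \sqrt{V}}{-22} = - 239 \sqrt{V} \left(- \frac{1}{22}\right) = \frac{239 \sqrt{V}}{22}$)
$u{\left(-494 \right)} - 233667 = \frac{239 \sqrt{-494}}{22} - 233667 = \frac{239 i \sqrt{494}}{22} - 233667 = -233667 + \frac{239 i \sqrt{494}}{22}$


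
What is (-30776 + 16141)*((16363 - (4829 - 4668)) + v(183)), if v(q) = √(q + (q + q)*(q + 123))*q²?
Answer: -237116270 - 490111515*√112179 ≈ -1.6439e+11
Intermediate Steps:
v(q) = q²*√(q + 2*q*(123 + q)) (v(q) = √(q + (2*q)*(123 + q))*q² = √(q + 2*q*(123 + q))*q² = q²*√(q + 2*q*(123 + q)))
(-30776 + 16141)*((16363 - (4829 - 4668)) + v(183)) = (-30776 + 16141)*((16363 - (4829 - 4668)) + 183²*√(183*(247 + 2*183))) = -14635*((16363 - 1*161) + 33489*√(183*(247 + 366))) = -14635*((16363 - 161) + 33489*√(183*613)) = -14635*(16202 + 33489*√112179) = -237116270 - 490111515*√112179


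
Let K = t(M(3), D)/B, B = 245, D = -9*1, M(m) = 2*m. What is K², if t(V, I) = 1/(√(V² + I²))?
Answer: 1/7022925 ≈ 1.4239e-7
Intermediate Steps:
D = -9
t(V, I) = (I² + V²)^(-½) (t(V, I) = 1/(√(I² + V²)) = (I² + V²)^(-½))
K = √13/9555 (K = 1/(√((-9)² + (2*3)²)*245) = (1/245)/√(81 + 6²) = (1/245)/√(81 + 36) = (1/245)/√117 = (√13/39)*(1/245) = √13/9555 ≈ 0.00037735)
K² = (√13/9555)² = 1/7022925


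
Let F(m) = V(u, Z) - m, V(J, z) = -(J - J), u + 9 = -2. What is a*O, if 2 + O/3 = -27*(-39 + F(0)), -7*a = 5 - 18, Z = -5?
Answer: 40989/7 ≈ 5855.6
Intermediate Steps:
u = -11 (u = -9 - 2 = -11)
V(J, z) = 0 (V(J, z) = -1*0 = 0)
F(m) = -m (F(m) = 0 - m = -m)
a = 13/7 (a = -(5 - 18)/7 = -1/7*(-13) = 13/7 ≈ 1.8571)
O = 3153 (O = -6 + 3*(-27*(-39 - 1*0)) = -6 + 3*(-27*(-39 + 0)) = -6 + 3*(-27*(-39)) = -6 + 3*1053 = -6 + 3159 = 3153)
a*O = (13/7)*3153 = 40989/7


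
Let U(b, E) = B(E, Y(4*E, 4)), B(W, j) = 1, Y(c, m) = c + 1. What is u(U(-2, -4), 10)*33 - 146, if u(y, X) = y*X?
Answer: 184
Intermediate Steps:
Y(c, m) = 1 + c
U(b, E) = 1
u(y, X) = X*y
u(U(-2, -4), 10)*33 - 146 = (10*1)*33 - 146 = 10*33 - 146 = 330 - 146 = 184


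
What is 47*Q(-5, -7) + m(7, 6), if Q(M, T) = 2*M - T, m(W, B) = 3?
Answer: -138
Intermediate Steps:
Q(M, T) = -T + 2*M
47*Q(-5, -7) + m(7, 6) = 47*(-1*(-7) + 2*(-5)) + 3 = 47*(7 - 10) + 3 = 47*(-3) + 3 = -141 + 3 = -138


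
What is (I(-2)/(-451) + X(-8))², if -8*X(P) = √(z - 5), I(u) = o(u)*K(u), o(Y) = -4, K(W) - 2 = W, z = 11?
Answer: 3/32 ≈ 0.093750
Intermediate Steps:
K(W) = 2 + W
I(u) = -8 - 4*u (I(u) = -4*(2 + u) = -8 - 4*u)
X(P) = -√6/8 (X(P) = -√(11 - 5)/8 = -√6/8)
(I(-2)/(-451) + X(-8))² = ((-8 - 4*(-2))/(-451) - √6/8)² = ((-8 + 8)*(-1/451) - √6/8)² = (0*(-1/451) - √6/8)² = (0 - √6/8)² = (-√6/8)² = 3/32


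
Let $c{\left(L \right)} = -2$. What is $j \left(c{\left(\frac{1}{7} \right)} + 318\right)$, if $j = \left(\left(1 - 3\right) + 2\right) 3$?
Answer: $0$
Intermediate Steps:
$j = 0$ ($j = \left(\left(1 - 3\right) + 2\right) 3 = \left(-2 + 2\right) 3 = 0 \cdot 3 = 0$)
$j \left(c{\left(\frac{1}{7} \right)} + 318\right) = 0 \left(-2 + 318\right) = 0 \cdot 316 = 0$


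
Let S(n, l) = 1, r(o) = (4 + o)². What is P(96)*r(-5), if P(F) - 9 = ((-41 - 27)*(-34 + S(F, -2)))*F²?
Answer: 20680713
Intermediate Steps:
P(F) = 9 + 2244*F² (P(F) = 9 + ((-41 - 27)*(-34 + 1))*F² = 9 + (-68*(-33))*F² = 9 + 2244*F²)
P(96)*r(-5) = (9 + 2244*96²)*(4 - 5)² = (9 + 2244*9216)*(-1)² = (9 + 20680704)*1 = 20680713*1 = 20680713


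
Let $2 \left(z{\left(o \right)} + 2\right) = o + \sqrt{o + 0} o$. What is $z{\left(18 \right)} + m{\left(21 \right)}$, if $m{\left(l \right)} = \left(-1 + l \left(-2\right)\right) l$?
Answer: $-896 + 27 \sqrt{2} \approx -857.82$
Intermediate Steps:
$m{\left(l \right)} = l \left(-1 - 2 l\right)$ ($m{\left(l \right)} = \left(-1 - 2 l\right) l = l \left(-1 - 2 l\right)$)
$z{\left(o \right)} = -2 + \frac{o}{2} + \frac{o^{\frac{3}{2}}}{2}$ ($z{\left(o \right)} = -2 + \frac{o + \sqrt{o + 0} o}{2} = -2 + \frac{o + \sqrt{o} o}{2} = -2 + \frac{o + o^{\frac{3}{2}}}{2} = -2 + \left(\frac{o}{2} + \frac{o^{\frac{3}{2}}}{2}\right) = -2 + \frac{o}{2} + \frac{o^{\frac{3}{2}}}{2}$)
$z{\left(18 \right)} + m{\left(21 \right)} = \left(-2 + \frac{1}{2} \cdot 18 + \frac{18^{\frac{3}{2}}}{2}\right) - 21 \left(1 + 2 \cdot 21\right) = \left(-2 + 9 + \frac{54 \sqrt{2}}{2}\right) - 21 \left(1 + 42\right) = \left(-2 + 9 + 27 \sqrt{2}\right) - 21 \cdot 43 = \left(7 + 27 \sqrt{2}\right) - 903 = -896 + 27 \sqrt{2}$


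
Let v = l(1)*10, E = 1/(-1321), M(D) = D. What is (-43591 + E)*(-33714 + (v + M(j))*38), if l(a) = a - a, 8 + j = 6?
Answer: 1945753628480/1321 ≈ 1.4729e+9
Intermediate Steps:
j = -2 (j = -8 + 6 = -2)
E = -1/1321 ≈ -0.00075700
l(a) = 0
v = 0 (v = 0*10 = 0)
(-43591 + E)*(-33714 + (v + M(j))*38) = (-43591 - 1/1321)*(-33714 + (0 - 2)*38) = -57583712*(-33714 - 2*38)/1321 = -57583712*(-33714 - 76)/1321 = -57583712/1321*(-33790) = 1945753628480/1321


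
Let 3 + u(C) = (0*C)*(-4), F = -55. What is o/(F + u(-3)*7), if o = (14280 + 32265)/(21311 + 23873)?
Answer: -46545/3433984 ≈ -0.013554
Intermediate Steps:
u(C) = -3 (u(C) = -3 + (0*C)*(-4) = -3 + 0*(-4) = -3 + 0 = -3)
o = 46545/45184 ≈ 1.0301
o/(F + u(-3)*7) = 46545/(45184*(-55 - 3*7)) = 46545/(45184*(-55 - 21)) = (46545/45184)/(-76) = (46545/45184)*(-1/76) = -46545/3433984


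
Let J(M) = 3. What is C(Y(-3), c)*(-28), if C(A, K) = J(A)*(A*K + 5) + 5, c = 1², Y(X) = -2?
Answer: -392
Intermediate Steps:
c = 1
C(A, K) = 20 + 3*A*K (C(A, K) = 3*(A*K + 5) + 5 = 3*(5 + A*K) + 5 = (15 + 3*A*K) + 5 = 20 + 3*A*K)
C(Y(-3), c)*(-28) = (20 + 3*(-2)*1)*(-28) = (20 - 6)*(-28) = 14*(-28) = -392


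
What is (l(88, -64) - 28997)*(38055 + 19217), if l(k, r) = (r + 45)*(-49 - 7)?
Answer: -1599778776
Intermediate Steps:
l(k, r) = -2520 - 56*r (l(k, r) = (45 + r)*(-56) = -2520 - 56*r)
(l(88, -64) - 28997)*(38055 + 19217) = ((-2520 - 56*(-64)) - 28997)*(38055 + 19217) = ((-2520 + 3584) - 28997)*57272 = (1064 - 28997)*57272 = -27933*57272 = -1599778776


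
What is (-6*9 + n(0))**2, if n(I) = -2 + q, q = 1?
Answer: 3025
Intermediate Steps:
n(I) = -1 (n(I) = -2 + 1 = -1)
(-6*9 + n(0))**2 = (-6*9 - 1)**2 = (-54 - 1)**2 = (-55)**2 = 3025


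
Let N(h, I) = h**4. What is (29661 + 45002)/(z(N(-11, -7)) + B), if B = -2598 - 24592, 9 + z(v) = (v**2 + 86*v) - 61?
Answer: 74663/215590747 ≈ 0.00034632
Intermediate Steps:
z(v) = -70 + v**2 + 86*v (z(v) = -9 + ((v**2 + 86*v) - 61) = -9 + (-61 + v**2 + 86*v) = -70 + v**2 + 86*v)
B = -27190
(29661 + 45002)/(z(N(-11, -7)) + B) = (29661 + 45002)/((-70 + ((-11)**4)**2 + 86*(-11)**4) - 27190) = 74663/((-70 + 14641**2 + 86*14641) - 27190) = 74663/((-70 + 214358881 + 1259126) - 27190) = 74663/(215617937 - 27190) = 74663/215590747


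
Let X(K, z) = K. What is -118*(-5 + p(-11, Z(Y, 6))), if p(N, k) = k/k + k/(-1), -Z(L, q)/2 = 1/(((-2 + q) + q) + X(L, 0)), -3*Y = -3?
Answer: 4956/11 ≈ 450.55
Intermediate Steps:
Y = 1 (Y = -⅓*(-3) = 1)
Z(L, q) = -2/(-2 + L + 2*q) (Z(L, q) = -2/(((-2 + q) + q) + L) = -2/((-2 + 2*q) + L) = -2/(-2 + L + 2*q))
p(N, k) = 1 - k (p(N, k) = 1 + k*(-1) = 1 - k)
-118*(-5 + p(-11, Z(Y, 6))) = -118*(-5 + (1 - (-2)/(-2 + 1 + 2*6))) = -118*(-5 + (1 - (-2)/(-2 + 1 + 12))) = -118*(-5 + (1 - (-2)/11)) = -118*(-5 + (1 - 1*(-2/11))) = -118*(-5 + (1 + 2/11)) = -118*(-5 + 13/11) = -118*(-42/11) = 4956/11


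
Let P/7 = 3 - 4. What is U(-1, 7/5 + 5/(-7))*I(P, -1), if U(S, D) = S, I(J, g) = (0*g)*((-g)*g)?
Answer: 0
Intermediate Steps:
P = -7 (P = 7*(3 - 4) = 7*(-1) = -7)
I(J, g) = 0 (I(J, g) = 0*(-g**2) = 0)
U(-1, 7/5 + 5/(-7))*I(P, -1) = -1*0 = 0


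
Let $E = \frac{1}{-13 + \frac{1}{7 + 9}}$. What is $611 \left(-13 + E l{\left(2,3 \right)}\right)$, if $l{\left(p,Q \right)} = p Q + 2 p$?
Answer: $- \frac{1741961}{207} \approx -8415.3$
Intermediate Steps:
$l{\left(p,Q \right)} = 2 p + Q p$ ($l{\left(p,Q \right)} = Q p + 2 p = 2 p + Q p$)
$E = - \frac{16}{207}$ ($E = \frac{1}{-13 + \frac{1}{16}} = \frac{1}{- \frac{207}{16}} = - \frac{16}{207} \approx -0.077295$)
$611 \left(-13 + E l{\left(2,3 \right)}\right) = 611 \left(-13 - \frac{16 \cdot 2 \left(2 + 3\right)}{207}\right) = 611 \left(-13 - \frac{16 \cdot 2 \cdot 5}{207}\right) = 611 \left(-13 - \frac{160}{207}\right) = 611 \left(- \frac{2851}{207}\right) = - \frac{1741961}{207}$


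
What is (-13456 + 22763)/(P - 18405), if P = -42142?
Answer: -9307/60547 ≈ -0.15372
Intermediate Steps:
(-13456 + 22763)/(P - 18405) = (-13456 + 22763)/(-42142 - 18405) = 9307/(-60547) = 9307*(-1/60547) = -9307/60547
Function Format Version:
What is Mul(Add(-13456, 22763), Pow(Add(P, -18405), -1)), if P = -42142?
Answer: Rational(-9307, 60547) ≈ -0.15372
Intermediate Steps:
Mul(Add(-13456, 22763), Pow(Add(P, -18405), -1)) = Mul(Add(-13456, 22763), Pow(Add(-42142, -18405), -1)) = Mul(9307, Pow(-60547, -1)) = Mul(9307, Rational(-1, 60547)) = Rational(-9307, 60547)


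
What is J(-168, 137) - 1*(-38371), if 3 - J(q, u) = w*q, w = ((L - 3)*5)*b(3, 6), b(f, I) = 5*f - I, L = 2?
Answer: 30814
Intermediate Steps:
b(f, I) = -I + 5*f
w = -45 (w = ((2 - 3)*5)*(-1*6 + 5*3) = (-1*5)*(-6 + 15) = -5*9 = -45)
J(q, u) = 3 + 45*q (J(q, u) = 3 - (-45)*q = 3 + 45*q)
J(-168, 137) - 1*(-38371) = (3 + 45*(-168)) - 1*(-38371) = (3 - 7560) + 38371 = -7557 + 38371 = 30814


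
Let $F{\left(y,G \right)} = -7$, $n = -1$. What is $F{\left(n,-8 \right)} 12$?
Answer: $-84$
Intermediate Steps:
$F{\left(n,-8 \right)} 12 = \left(-7\right) 12 = -84$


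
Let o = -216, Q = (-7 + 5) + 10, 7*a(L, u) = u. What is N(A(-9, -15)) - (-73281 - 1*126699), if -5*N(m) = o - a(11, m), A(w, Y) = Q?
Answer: 1400164/7 ≈ 2.0002e+5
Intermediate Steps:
a(L, u) = u/7
Q = 8 (Q = -2 + 10 = 8)
A(w, Y) = 8
N(m) = 216/5 + m/35 (N(m) = -(-216 - m/7)/5 = 216/5 + m/35)
N(A(-9, -15)) - (-73281 - 1*126699) = (216/5 + (1/35)*8) - (-73281 - 1*126699) = (216/5 + 8/35) - (-73281 - 126699) = 304/7 - 1*(-199980) = 304/7 + 199980 = 1400164/7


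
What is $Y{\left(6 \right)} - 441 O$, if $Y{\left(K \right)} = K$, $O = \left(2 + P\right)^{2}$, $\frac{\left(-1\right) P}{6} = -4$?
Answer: $-298110$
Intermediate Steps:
$P = 24$ ($P = \left(-6\right) \left(-4\right) = 24$)
$O = 676$ ($O = \left(2 + 24\right)^{2} = 26^{2} = 676$)
$Y{\left(6 \right)} - 441 O = 6 - 298116 = -298110$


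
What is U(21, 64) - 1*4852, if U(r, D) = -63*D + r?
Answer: -8863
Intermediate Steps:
U(r, D) = r - 63*D
U(21, 64) - 1*4852 = (21 - 63*64) - 1*4852 = (21 - 4032) - 4852 = -4011 - 4852 = -8863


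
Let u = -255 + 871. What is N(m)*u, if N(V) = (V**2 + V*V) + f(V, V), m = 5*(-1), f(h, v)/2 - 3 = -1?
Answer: 33264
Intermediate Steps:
f(h, v) = 4 (f(h, v) = 6 + 2*(-1) = 6 - 2 = 4)
m = -5
N(V) = 4 + 2*V**2 (N(V) = (V**2 + V*V) + 4 = (V**2 + V**2) + 4 = 2*V**2 + 4 = 4 + 2*V**2)
u = 616
N(m)*u = (4 + 2*(-5)**2)*616 = (4 + 2*25)*616 = (4 + 50)*616 = 54*616 = 33264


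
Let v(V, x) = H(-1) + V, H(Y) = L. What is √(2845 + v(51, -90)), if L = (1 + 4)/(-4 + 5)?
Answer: √2901 ≈ 53.861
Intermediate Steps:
L = 5 (L = 5/1 = 5*1 = 5)
H(Y) = 5
v(V, x) = 5 + V
√(2845 + v(51, -90)) = √(2845 + (5 + 51)) = √(2845 + 56) = √2901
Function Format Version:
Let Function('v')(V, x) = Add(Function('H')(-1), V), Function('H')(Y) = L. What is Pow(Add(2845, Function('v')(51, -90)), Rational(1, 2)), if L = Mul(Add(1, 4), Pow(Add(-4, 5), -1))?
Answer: Pow(2901, Rational(1, 2)) ≈ 53.861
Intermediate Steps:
L = 5 (L = Mul(5, Pow(1, -1)) = Mul(5, 1) = 5)
Function('H')(Y) = 5
Function('v')(V, x) = Add(5, V)
Pow(Add(2845, Function('v')(51, -90)), Rational(1, 2)) = Pow(Add(2845, Add(5, 51)), Rational(1, 2)) = Pow(Add(2845, 56), Rational(1, 2)) = Pow(2901, Rational(1, 2))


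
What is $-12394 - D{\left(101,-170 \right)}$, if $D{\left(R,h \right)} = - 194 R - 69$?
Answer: $7269$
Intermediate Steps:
$D{\left(R,h \right)} = -69 - 194 R$
$-12394 - D{\left(101,-170 \right)} = -12394 - \left(-69 - 19594\right) = -12394 - -19663 = -12394 + 19663 = 7269$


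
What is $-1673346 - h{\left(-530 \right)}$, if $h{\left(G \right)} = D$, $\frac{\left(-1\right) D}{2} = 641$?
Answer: $-1672064$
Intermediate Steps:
$D = -1282$ ($D = \left(-2\right) 641 = -1282$)
$h{\left(G \right)} = -1282$
$-1673346 - h{\left(-530 \right)} = -1673346 - -1282 = -1673346 + 1282 = -1672064$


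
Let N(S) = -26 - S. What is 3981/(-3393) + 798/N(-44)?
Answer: 48814/1131 ≈ 43.160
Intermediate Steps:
3981/(-3393) + 798/N(-44) = 3981/(-3393) + 798/(-26 - 1*(-44)) = 3981*(-1/3393) + 798/(-26 + 44) = -1327/1131 + 798/18 = -1327/1131 + 798*(1/18) = -1327/1131 + 133/3 = 48814/1131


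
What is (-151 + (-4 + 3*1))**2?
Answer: 23104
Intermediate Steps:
(-151 + (-4 + 3*1))**2 = (-151 + (-4 + 3))**2 = (-151 - 1)**2 = (-152)**2 = 23104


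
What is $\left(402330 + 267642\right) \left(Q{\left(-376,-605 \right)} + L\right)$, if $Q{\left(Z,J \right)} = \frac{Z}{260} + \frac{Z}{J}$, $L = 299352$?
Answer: $\frac{1577380062864168}{7865} \approx 2.0056 \cdot 10^{11}$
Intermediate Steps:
$Q{\left(Z,J \right)} = \frac{Z}{260} + \frac{Z}{J}$ ($Q{\left(Z,J \right)} = Z \frac{1}{260} + \frac{Z}{J} = \frac{Z}{260} + \frac{Z}{J}$)
$\left(402330 + 267642\right) \left(Q{\left(-376,-605 \right)} + L\right) = \left(402330 + 267642\right) \left(\left(\frac{1}{260} \left(-376\right) - \frac{376}{-605}\right) + 299352\right) = 669972 \left(\left(- \frac{94}{65} - - \frac{376}{605}\right) + 299352\right) = 669972 \left(\left(- \frac{94}{65} + \frac{376}{605}\right) + 299352\right) = 669972 \left(- \frac{6486}{7865} + 299352\right) = 669972 \cdot \frac{2354396994}{7865} = \frac{1577380062864168}{7865}$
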